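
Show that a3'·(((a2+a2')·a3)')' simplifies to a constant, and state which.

0

a3'·(((a2+a2')·a3)')'
= a3'·(a2+a2')·a3   (double negation)
= a3'·a3   (complement / identity)
= 0   (complement)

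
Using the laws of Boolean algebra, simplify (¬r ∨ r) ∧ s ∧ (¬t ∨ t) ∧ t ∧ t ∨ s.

(¬r ∨ r) ∧ s ∧ (¬t ∨ t) ∧ t ∧ t ∨ s
= (¬r ∨ r) ∧ s ∧ t ∧ t ∨ s
= s ∧ t ∧ t ∨ s
= s ∧ t ∨ s
= s

s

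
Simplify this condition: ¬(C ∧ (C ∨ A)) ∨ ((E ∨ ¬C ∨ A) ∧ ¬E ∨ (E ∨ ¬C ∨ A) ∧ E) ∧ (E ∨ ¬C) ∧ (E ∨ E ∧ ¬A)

¬(C ∧ (C ∨ A)) ∨ ((E ∨ ¬C ∨ A) ∧ ¬E ∨ (E ∨ ¬C ∨ A) ∧ E) ∧ (E ∨ ¬C) ∧ (E ∨ E ∧ ¬A)
= ¬(C ∧ (C ∨ A)) ∨ (E ∨ ¬C ∨ A) ∧ (E ∨ ¬C) ∧ (E ∨ E ∧ ¬A)   [distribution]
= ¬(C ∧ (C ∨ A)) ∨ (E ∨ ¬C ∨ A) ∧ (E ∨ ¬C) ∧ E   [absorption]
= ¬C ∨ (E ∨ ¬C ∨ A) ∧ (E ∨ ¬C) ∧ E   [absorption]
= ¬C ∨ (E ∨ ¬C) ∧ E   [absorption]
= ¬C ∨ E   [absorption]

¬C ∨ E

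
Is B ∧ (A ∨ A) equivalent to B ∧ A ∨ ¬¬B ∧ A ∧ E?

Yes

E1: B ∧ (A ∨ A)
    = B ∧ A   (idempotence)
E2: B ∧ A ∨ ¬¬B ∧ A ∧ E
    = B ∧ A ∨ B ∧ A ∧ E   (double negation)
    = B ∧ A   (absorption)
Both reduce to B ∧ A, so they are equivalent.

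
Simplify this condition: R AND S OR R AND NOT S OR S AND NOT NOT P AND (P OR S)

R AND S OR R AND NOT S OR S AND NOT NOT P AND (P OR S)
= R AND S OR R AND NOT S OR S AND P AND (P OR S)   [double negation]
= R AND S OR R AND NOT S OR S AND P   [absorption]
= R OR S AND P   [distribution]

R OR S AND P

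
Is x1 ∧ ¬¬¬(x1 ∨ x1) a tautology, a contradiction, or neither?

x1 ∧ ¬¬¬(x1 ∨ x1)
= x1 ∧ ¬(x1 ∨ x1)   (double negation)
= x1 ∧ ¬x1   (idempotence)
= False   (complement)

contradiction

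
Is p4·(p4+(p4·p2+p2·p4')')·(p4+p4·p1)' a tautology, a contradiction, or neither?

p4·(p4+(p4·p2+p2·p4')')·(p4+p4·p1)'
= p4·(p4+p2')·(p4+p4·p1)'   [distribution]
= p4·(p4+p4·p1)'   [absorption]
= p4·p4'   [absorption]
= 0   [complement]

contradiction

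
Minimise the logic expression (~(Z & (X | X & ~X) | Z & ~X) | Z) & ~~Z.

(~(Z & (X | X & ~X) | Z & ~X) | Z) & ~~Z
= (~(Z & (X | X & ~X) | Z & ~X) | Z) & Z   (double negation)
= (~(Z & X | Z & ~X) | Z) & Z   (complement / identity)
= (~Z | Z) & Z   (distribution)
= Z   (complement / identity)

Z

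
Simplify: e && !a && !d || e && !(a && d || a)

e && !a

e && !a && !d || e && !(a && d || a)
= e && !a && !d || e && !a   (absorption)
= e && !a   (absorption)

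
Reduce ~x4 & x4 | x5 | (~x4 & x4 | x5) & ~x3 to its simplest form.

~x4 & x4 | x5 | (~x4 & x4 | x5) & ~x3
= ~x4 & x4 | x5   — absorption
= x5   — complement / identity

x5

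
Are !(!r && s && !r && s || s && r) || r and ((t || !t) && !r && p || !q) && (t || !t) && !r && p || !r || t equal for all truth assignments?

No

E1: !(!r && s && !r && s || s && r) || r
    = !(!r && s || s && r) || r
    = !s || r
E2: ((t || !t) && !r && p || !q) && (t || !t) && !r && p || !r || t
    = (t || !t) && !r && p || !r || t
    = !r && p || !r || t
    = !r || t
These differ: at p=0, q=1, r=1, s=1, t=0, E1 = 1 but E2 = 0.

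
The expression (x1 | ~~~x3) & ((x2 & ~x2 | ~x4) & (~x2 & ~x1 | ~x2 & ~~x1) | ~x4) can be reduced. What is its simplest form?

(x1 | ~~~x3) & ((x2 & ~x2 | ~x4) & (~x2 & ~x1 | ~x2 & ~~x1) | ~x4)
= (x1 | ~~~x3) & ((x2 & ~x2 | ~x4) & (~x2 & ~x1 | ~x2 & x1) | ~x4)   — double negation
= (x1 | ~~~x3) & (~x4 & (~x2 & ~x1 | ~x2 & x1) | ~x4)   — complement / identity
= (x1 | ~~~x3) & (~x4 & ~x2 | ~x4)   — distribution
= (x1 | ~x3) & (~x4 & ~x2 | ~x4)   — double negation
= (x1 | ~x3) & ~x4   — absorption

(x1 | ~x3) & ~x4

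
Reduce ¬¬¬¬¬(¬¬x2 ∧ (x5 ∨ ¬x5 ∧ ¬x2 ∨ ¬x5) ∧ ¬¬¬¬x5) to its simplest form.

¬¬¬¬¬(¬¬x2 ∧ (x5 ∨ ¬x5 ∧ ¬x2 ∨ ¬x5) ∧ ¬¬¬¬x5)
= ¬¬¬¬¬(¬¬x2 ∧ (x5 ∨ ¬x5 ∧ ¬x2 ∨ ¬x5) ∧ ¬¬x5)
= ¬¬¬¬¬(¬¬x2 ∧ (x5 ∨ ¬x5) ∧ ¬¬x5)
= ¬¬¬(¬¬x2 ∧ (x5 ∨ ¬x5) ∧ ¬¬x5)
= ¬(¬¬x2 ∧ (x5 ∨ ¬x5) ∧ ¬¬x5)
= ¬(¬¬x2 ∧ ¬¬x5)
= ¬x2 ∨ ¬x5

¬x2 ∨ ¬x5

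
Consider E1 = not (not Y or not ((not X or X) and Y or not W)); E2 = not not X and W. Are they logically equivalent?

E1: not (not Y or not ((not X or X) and Y or not W))
    = not (not Y or not (Y or not W))   (complement / identity)
    = Y and (Y or not W)   (De Morgan)
    = Y   (absorption)
E2: not not X and W
    = X and W   (double negation)
These differ: at W=0, X=0, Y=1, E1 = 1 but E2 = 0.

No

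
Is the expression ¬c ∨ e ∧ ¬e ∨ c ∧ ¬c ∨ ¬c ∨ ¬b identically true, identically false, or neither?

¬c ∨ e ∧ ¬e ∨ c ∧ ¬c ∨ ¬c ∨ ¬b
= ¬c ∨ e ∧ ¬e ∨ ¬c ∨ ¬b   (complement / identity)
= ¬c ∨ ¬c ∨ ¬b   (complement / identity)
= ¬c ∨ ¬b   (idempotence)
This depends on b, c, so it is not a constant.

neither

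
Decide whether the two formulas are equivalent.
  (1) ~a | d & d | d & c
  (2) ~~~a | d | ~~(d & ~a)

E1: ~a | d & d | d & c
    = ~a | (d | c) & d
    = ~a | d
E2: ~~~a | d | ~~(d & ~a)
    = ~~~a | d | d & ~a
    = ~~~a | d
    = ~a | d
Both reduce to ~a | d, so they are equivalent.

Yes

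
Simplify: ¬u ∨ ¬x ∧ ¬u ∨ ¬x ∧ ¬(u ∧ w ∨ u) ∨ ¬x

¬u ∨ ¬x

¬u ∨ ¬x ∧ ¬u ∨ ¬x ∧ ¬(u ∧ w ∨ u) ∨ ¬x
= ¬u ∨ ¬x ∧ ¬u ∨ ¬x ∧ ¬u ∨ ¬x
= ¬u ∨ ¬x ∧ ¬u ∨ ¬x
= ¬u ∨ ¬x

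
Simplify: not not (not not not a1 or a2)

not a1 or a2

not not (not not not a1 or a2)
= not not (not a1 or a2)
= not a1 or a2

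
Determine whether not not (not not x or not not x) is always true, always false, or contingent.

contingent

not not (not not x or not not x)
= not not not not x   [idempotence]
= not not x   [double negation]
= x   [double negation]
This depends on x, so it is not a constant.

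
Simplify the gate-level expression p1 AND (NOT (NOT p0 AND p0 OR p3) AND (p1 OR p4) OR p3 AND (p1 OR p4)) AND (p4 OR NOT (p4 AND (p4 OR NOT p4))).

p1

p1 AND (NOT (NOT p0 AND p0 OR p3) AND (p1 OR p4) OR p3 AND (p1 OR p4)) AND (p4 OR NOT (p4 AND (p4 OR NOT p4)))
= p1 AND (NOT p3 AND (p1 OR p4) OR p3 AND (p1 OR p4)) AND (p4 OR NOT (p4 AND (p4 OR NOT p4)))   — complement / identity
= p1 AND (NOT p3 AND (p1 OR p4) OR p3 AND (p1 OR p4)) AND (p4 OR NOT p4)   — complement / identity
= p1 AND (p1 OR p4) AND (p4 OR NOT p4)   — distribution
= p1 AND (p4 OR NOT p4)   — absorption
= p1   — complement / identity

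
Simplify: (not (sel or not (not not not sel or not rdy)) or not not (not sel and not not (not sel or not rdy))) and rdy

not sel and rdy

(not (sel or not (not not not sel or not rdy)) or not not (not sel and not not (not sel or not rdy))) and rdy
= (not (sel or not (not sel or not rdy)) or not not (not sel and not not (not sel or not rdy))) and rdy   — double negation
= (not (sel or not (not sel or not rdy)) or not (sel or not (not sel or not rdy))) and rdy   — De Morgan
= not (sel or not (not sel or not rdy)) and rdy   — idempotence
= not (sel or sel and rdy) and rdy   — De Morgan
= not sel and rdy   — absorption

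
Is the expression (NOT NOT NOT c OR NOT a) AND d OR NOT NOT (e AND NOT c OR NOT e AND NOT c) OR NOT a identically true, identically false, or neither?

neither

(NOT NOT NOT c OR NOT a) AND d OR NOT NOT (e AND NOT c OR NOT e AND NOT c) OR NOT a
= (NOT NOT NOT c OR NOT a) AND d OR NOT NOT NOT c OR NOT a
= NOT NOT NOT c OR NOT a
= NOT c OR NOT a
This depends on a, c, so it is not a constant.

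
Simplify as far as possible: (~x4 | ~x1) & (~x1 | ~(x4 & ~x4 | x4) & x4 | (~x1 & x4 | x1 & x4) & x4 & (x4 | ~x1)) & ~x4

(~x4 | ~x1) & (~x1 | ~(x4 & ~x4 | x4) & x4 | (~x1 & x4 | x1 & x4) & x4 & (x4 | ~x1)) & ~x4
= (~x4 | ~x1) & (~x1 | ~x4 & x4 | (~x1 & x4 | x1 & x4) & x4 & (x4 | ~x1)) & ~x4   — complement / identity
= (~x4 | ~x1) & (~x1 | ~x4 & x4 | x4 & x4 & (x4 | ~x1)) & ~x4   — distribution
= (~x4 | ~x1) & (~x1 | ~x4 & x4 | x4 & x4) & ~x4   — absorption
= (~x1 | ~x4 & (~x4 & x4 | x4 & x4)) & ~x4   — distribution
= (~x1 | ~x4 & x4) & ~x4   — distribution
= ~x1 & ~x4   — complement / identity

~x1 & ~x4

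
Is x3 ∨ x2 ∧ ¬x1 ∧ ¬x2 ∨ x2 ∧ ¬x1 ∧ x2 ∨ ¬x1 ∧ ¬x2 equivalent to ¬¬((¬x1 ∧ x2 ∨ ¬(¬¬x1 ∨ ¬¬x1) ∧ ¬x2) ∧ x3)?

No

E1: x3 ∨ x2 ∧ ¬x1 ∧ ¬x2 ∨ x2 ∧ ¬x1 ∧ x2 ∨ ¬x1 ∧ ¬x2
    = x3 ∨ x2 ∧ ¬x1 ∨ ¬x1 ∧ ¬x2
    = x3 ∨ ¬x1
E2: ¬¬((¬x1 ∧ x2 ∨ ¬(¬¬x1 ∨ ¬¬x1) ∧ ¬x2) ∧ x3)
    = ¬¬((¬x1 ∧ x2 ∨ ¬¬¬x1 ∧ ¬x2) ∧ x3)
    = (¬x1 ∧ x2 ∨ ¬¬¬x1 ∧ ¬x2) ∧ x3
    = (¬x1 ∧ x2 ∨ ¬x1 ∧ ¬x2) ∧ x3
    = ¬x1 ∧ x3
These differ: at x1=1, x2=0, x3=1, E1 = 1 but E2 = 0.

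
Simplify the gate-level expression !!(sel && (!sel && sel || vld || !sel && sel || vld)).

sel && vld

!!(sel && (!sel && sel || vld || !sel && sel || vld))
= !!(sel && (!sel && sel || vld))   — idempotence
= !!(sel && vld)   — complement / identity
= sel && vld   — double negation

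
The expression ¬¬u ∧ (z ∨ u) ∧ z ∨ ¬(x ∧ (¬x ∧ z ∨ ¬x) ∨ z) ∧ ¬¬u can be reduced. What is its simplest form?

u

¬¬u ∧ (z ∨ u) ∧ z ∨ ¬(x ∧ (¬x ∧ z ∨ ¬x) ∨ z) ∧ ¬¬u
= ¬¬u ∧ (z ∨ u) ∧ z ∨ ¬(x ∧ ¬x ∨ z) ∧ ¬¬u   (absorption)
= ¬¬u ∧ (z ∨ u) ∧ z ∨ ¬z ∧ ¬¬u   (complement / identity)
= ¬¬u ∧ z ∨ ¬z ∧ ¬¬u   (absorption)
= ¬¬u   (distribution)
= u   (double negation)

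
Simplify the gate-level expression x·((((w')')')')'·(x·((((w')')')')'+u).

x·((((w')')')')'·(x·((((w')')')')'+u)
= x·((((w')')')')'
= x·((w')')'
= x·w'

x·w'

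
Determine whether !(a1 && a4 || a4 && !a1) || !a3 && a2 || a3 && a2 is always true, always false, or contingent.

contingent

!(a1 && a4 || a4 && !a1) || !a3 && a2 || a3 && a2
= !(a4 && (a1 || !a1)) || !a3 && a2 || a3 && a2   [distribution]
= !(a4 && (a1 || !a1)) || a2   [distribution]
= !a4 || a2   [complement / identity]
This depends on a2, a4, so it is not a constant.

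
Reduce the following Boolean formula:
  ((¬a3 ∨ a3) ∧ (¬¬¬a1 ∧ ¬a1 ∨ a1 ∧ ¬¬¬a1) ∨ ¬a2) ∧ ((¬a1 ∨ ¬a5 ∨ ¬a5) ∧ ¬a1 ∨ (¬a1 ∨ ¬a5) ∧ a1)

((¬a3 ∨ a3) ∧ (¬¬¬a1 ∧ ¬a1 ∨ a1 ∧ ¬¬¬a1) ∨ ¬a2) ∧ ((¬a1 ∨ ¬a5 ∨ ¬a5) ∧ ¬a1 ∨ (¬a1 ∨ ¬a5) ∧ a1)
= ((¬a3 ∨ a3) ∧ (¬¬¬a1 ∧ ¬a1 ∨ a1 ∧ ¬¬¬a1) ∨ ¬a2) ∧ ((¬a1 ∨ ¬a5) ∧ ¬a1 ∨ (¬a1 ∨ ¬a5) ∧ a1)   — idempotence
= ((¬a3 ∨ a3) ∧ ¬¬¬a1 ∨ ¬a2) ∧ ((¬a1 ∨ ¬a5) ∧ ¬a1 ∨ (¬a1 ∨ ¬a5) ∧ a1)   — distribution
= (¬¬¬a1 ∨ ¬a2) ∧ ((¬a1 ∨ ¬a5) ∧ ¬a1 ∨ (¬a1 ∨ ¬a5) ∧ a1)   — complement / identity
= (¬¬¬a1 ∨ ¬a2) ∧ (¬a1 ∨ ¬a5)   — distribution
= (¬a1 ∨ ¬a2) ∧ (¬a1 ∨ ¬a5)   — double negation
= ¬a2 ∧ ¬a5 ∨ ¬a1   — distribution

¬a2 ∧ ¬a5 ∨ ¬a1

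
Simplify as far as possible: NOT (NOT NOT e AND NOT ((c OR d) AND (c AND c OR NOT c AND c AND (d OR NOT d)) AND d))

NOT e OR c AND d

NOT (NOT NOT e AND NOT ((c OR d) AND (c AND c OR NOT c AND c AND (d OR NOT d)) AND d))
= NOT (NOT NOT e AND NOT ((c OR d) AND (c AND c OR NOT c AND c) AND d))
= NOT (NOT NOT e AND NOT ((c OR d) AND c AND d))
= NOT e OR (c OR d) AND c AND d
= NOT e OR c AND d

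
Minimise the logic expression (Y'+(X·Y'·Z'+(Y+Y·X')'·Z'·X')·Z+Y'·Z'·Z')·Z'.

Y'·Z'

(Y'+(X·Y'·Z'+(Y+Y·X')'·Z'·X')·Z+Y'·Z'·Z')·Z'
= (Y'+(X·Y'·Z'+Y'·Z'·X')·Z+Y'·Z'·Z')·Z'   (absorption)
= (Y'+Y'·Z'·Z+Y'·Z'·Z')·Z'   (distribution)
= (Y'+Y'·Z')·Z'   (distribution)
= Y'·Z'   (absorption)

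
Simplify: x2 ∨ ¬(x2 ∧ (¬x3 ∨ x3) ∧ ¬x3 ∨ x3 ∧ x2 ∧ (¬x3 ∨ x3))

True

x2 ∨ ¬(x2 ∧ (¬x3 ∨ x3) ∧ ¬x3 ∨ x3 ∧ x2 ∧ (¬x3 ∨ x3))
= x2 ∨ ¬(x2 ∧ (¬x3 ∨ x3))   [distribution]
= x2 ∨ ¬x2   [complement / identity]
= True   [complement]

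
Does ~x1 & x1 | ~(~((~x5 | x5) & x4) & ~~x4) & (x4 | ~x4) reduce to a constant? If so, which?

yes, True

~x1 & x1 | ~(~((~x5 | x5) & x4) & ~~x4) & (x4 | ~x4)
= ~x1 & x1 | ~(~x4 & ~~x4) & (x4 | ~x4)   — complement / identity
= ~x1 & x1 | (x4 | ~x4) & (x4 | ~x4)   — De Morgan
= ~x1 & x1 | x4 | ~x4   — complement / identity
= x4 | ~x4   — complement / identity
= 1   — complement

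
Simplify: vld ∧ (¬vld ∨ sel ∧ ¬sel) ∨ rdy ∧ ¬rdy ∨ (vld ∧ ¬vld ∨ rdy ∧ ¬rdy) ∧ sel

vld ∧ (¬vld ∨ sel ∧ ¬sel) ∨ rdy ∧ ¬rdy ∨ (vld ∧ ¬vld ∨ rdy ∧ ¬rdy) ∧ sel
= vld ∧ ¬vld ∨ rdy ∧ ¬rdy ∨ (vld ∧ ¬vld ∨ rdy ∧ ¬rdy) ∧ sel
= vld ∧ ¬vld ∨ rdy ∧ ¬rdy
= rdy ∧ ¬rdy
= False

False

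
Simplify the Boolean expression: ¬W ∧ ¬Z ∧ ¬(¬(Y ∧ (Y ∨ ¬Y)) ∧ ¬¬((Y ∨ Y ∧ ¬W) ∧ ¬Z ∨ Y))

¬W ∧ ¬Z ∧ ¬(¬(Y ∧ (Y ∨ ¬Y)) ∧ ¬¬((Y ∨ Y ∧ ¬W) ∧ ¬Z ∨ Y))
= ¬W ∧ ¬Z ∧ (Y ∧ (Y ∨ ¬Y) ∨ ¬((Y ∨ Y ∧ ¬W) ∧ ¬Z ∨ Y))   (De Morgan)
= ¬W ∧ ¬Z ∧ (Y ∧ (Y ∨ ¬Y) ∨ ¬(Y ∧ ¬Z ∨ Y))   (absorption)
= ¬W ∧ ¬Z ∧ (Y ∧ (Y ∨ ¬Y) ∨ ¬Y)   (absorption)
= ¬W ∧ ¬Z ∧ (Y ∨ ¬Y)   (complement / identity)
= ¬W ∧ ¬Z   (complement / identity)

¬W ∧ ¬Z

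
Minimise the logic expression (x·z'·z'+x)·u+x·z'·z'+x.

(x·z'·z'+x)·u+x·z'·z'+x
= x·z'·z'+x   [absorption]
= x·z'+x   [idempotence]
= x   [absorption]

x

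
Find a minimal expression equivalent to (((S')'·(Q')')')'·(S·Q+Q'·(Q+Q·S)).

(((S')'·(Q')')')'·(S·Q+Q'·(Q+Q·S))
= (S'+Q')'·(S·Q+Q'·(Q+Q·S))   [De Morgan]
= (S'+Q')'·(S·Q+Q'·Q)   [absorption]
= S·Q·(S·Q+Q'·Q)   [De Morgan]
= S·Q·S·Q   [complement / identity]
= S·Q   [idempotence]

S·Q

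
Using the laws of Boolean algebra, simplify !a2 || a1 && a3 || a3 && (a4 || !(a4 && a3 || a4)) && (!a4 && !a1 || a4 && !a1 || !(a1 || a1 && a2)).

!a2 || a1 && a3 || a3 && (a4 || !(a4 && a3 || a4)) && (!a4 && !a1 || a4 && !a1 || !(a1 || a1 && a2))
= !a2 || a1 && a3 || a3 && (a4 || !(a4 && a3 || a4)) && (!a4 && !a1 || a4 && !a1 || !a1)   [absorption]
= !a2 || a1 && a3 || a3 && (a4 || !(a4 && a3 || a4)) && (!a1 || !a1)   [distribution]
= !a2 || a1 && a3 || a3 && (a4 || !(a4 && a3 || a4)) && !a1   [idempotence]
= !a2 || a1 && a3 || a3 && (a4 || !a4) && !a1   [absorption]
= !a2 || a1 && a3 || a3 && !a1   [complement / identity]
= !a2 || a3   [distribution]

!a2 || a3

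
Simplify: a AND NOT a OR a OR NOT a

a AND NOT a OR a OR NOT a
= a OR NOT a
= TRUE

TRUE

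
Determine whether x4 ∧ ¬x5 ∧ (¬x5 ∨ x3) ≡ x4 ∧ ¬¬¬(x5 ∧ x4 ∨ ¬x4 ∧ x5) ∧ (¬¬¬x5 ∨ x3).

E1: x4 ∧ ¬x5 ∧ (¬x5 ∨ x3)
    = x4 ∧ ¬x5
E2: x4 ∧ ¬¬¬(x5 ∧ x4 ∨ ¬x4 ∧ x5) ∧ (¬¬¬x5 ∨ x3)
    = x4 ∧ ¬¬¬x5 ∧ (¬¬¬x5 ∨ x3)
    = x4 ∧ ¬¬¬x5
    = x4 ∧ ¬x5
Both reduce to x4 ∧ ¬x5, so they are equivalent.

Yes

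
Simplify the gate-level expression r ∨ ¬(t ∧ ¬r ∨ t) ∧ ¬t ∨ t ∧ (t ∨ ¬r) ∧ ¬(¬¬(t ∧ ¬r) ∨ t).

r ∨ ¬t

r ∨ ¬(t ∧ ¬r ∨ t) ∧ ¬t ∨ t ∧ (t ∨ ¬r) ∧ ¬(¬¬(t ∧ ¬r) ∨ t)
= r ∨ ¬(t ∧ ¬r ∨ t) ∧ ¬t ∨ t ∧ ¬(¬¬(t ∧ ¬r) ∨ t)
= r ∨ ¬(t ∧ ¬r ∨ t) ∧ ¬t ∨ t ∧ ¬(t ∧ ¬r ∨ t)
= r ∨ ¬(t ∧ ¬r ∨ t)
= r ∨ ¬t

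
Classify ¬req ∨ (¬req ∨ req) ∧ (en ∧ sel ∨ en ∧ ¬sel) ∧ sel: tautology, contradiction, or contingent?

contingent

¬req ∨ (¬req ∨ req) ∧ (en ∧ sel ∨ en ∧ ¬sel) ∧ sel
= ¬req ∨ (¬req ∨ req) ∧ en ∧ sel
= ¬req ∨ en ∧ sel
This depends on en, req, sel, so it is not a constant.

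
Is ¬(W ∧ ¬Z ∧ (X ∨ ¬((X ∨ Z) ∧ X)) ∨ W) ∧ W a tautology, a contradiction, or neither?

contradiction

¬(W ∧ ¬Z ∧ (X ∨ ¬((X ∨ Z) ∧ X)) ∨ W) ∧ W
= ¬(W ∧ ¬Z ∧ (X ∨ ¬X) ∨ W) ∧ W   (absorption)
= ¬(W ∧ ¬Z ∨ W) ∧ W   (complement / identity)
= ¬W ∧ W   (absorption)
= False   (complement)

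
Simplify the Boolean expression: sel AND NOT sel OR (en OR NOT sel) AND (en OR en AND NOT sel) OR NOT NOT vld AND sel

sel AND NOT sel OR (en OR NOT sel) AND (en OR en AND NOT sel) OR NOT NOT vld AND sel
= sel AND NOT sel OR (en OR NOT sel) AND en OR NOT NOT vld AND sel   [absorption]
= sel AND NOT sel OR en OR NOT NOT vld AND sel   [absorption]
= en OR NOT NOT vld AND sel   [complement / identity]
= en OR vld AND sel   [double negation]

en OR vld AND sel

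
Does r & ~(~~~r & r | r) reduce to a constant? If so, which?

yes, False

r & ~(~~~r & r | r)
= r & ~(~r & r | r)
= r & ~r
= 0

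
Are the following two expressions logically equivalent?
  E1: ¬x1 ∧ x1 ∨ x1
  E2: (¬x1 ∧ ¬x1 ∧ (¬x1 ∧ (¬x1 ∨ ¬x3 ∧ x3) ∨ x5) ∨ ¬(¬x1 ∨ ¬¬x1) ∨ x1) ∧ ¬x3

E1: ¬x1 ∧ x1 ∨ x1
    = x1   [complement / identity]
E2: (¬x1 ∧ ¬x1 ∧ (¬x1 ∧ (¬x1 ∨ ¬x3 ∧ x3) ∨ x5) ∨ ¬(¬x1 ∨ ¬¬x1) ∨ x1) ∧ ¬x3
    = (¬x1 ∧ ¬x1 ∧ (¬x1 ∧ ¬x1 ∨ x5) ∨ ¬(¬x1 ∨ ¬¬x1) ∨ x1) ∧ ¬x3   [complement / identity]
    = (¬x1 ∧ ¬x1 ∨ ¬(¬x1 ∨ ¬¬x1) ∨ x1) ∧ ¬x3   [absorption]
    = (¬x1 ∧ ¬x1 ∨ x1 ∧ ¬x1 ∨ x1) ∧ ¬x3   [De Morgan]
    = (¬x1 ∨ x1) ∧ ¬x3   [distribution]
    = ¬x3   [complement / identity]
These differ: at x1=0, x3=0, x5=1, E1 = 0 but E2 = 1.

No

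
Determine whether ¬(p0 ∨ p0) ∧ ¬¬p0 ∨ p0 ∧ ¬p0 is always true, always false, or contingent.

always false

¬(p0 ∨ p0) ∧ ¬¬p0 ∨ p0 ∧ ¬p0
= ¬(p0 ∨ p0) ∧ p0 ∨ p0 ∧ ¬p0   (double negation)
= ¬p0 ∧ p0 ∨ p0 ∧ ¬p0   (idempotence)
= p0 ∧ ¬p0   (complement / identity)
= False   (complement)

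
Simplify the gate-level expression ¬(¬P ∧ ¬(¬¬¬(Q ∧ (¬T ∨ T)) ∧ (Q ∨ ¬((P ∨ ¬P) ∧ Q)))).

¬(¬P ∧ ¬(¬¬¬(Q ∧ (¬T ∨ T)) ∧ (Q ∨ ¬((P ∨ ¬P) ∧ Q))))
= ¬(¬P ∧ ¬(¬¬¬(Q ∧ (¬T ∨ T)) ∧ (Q ∨ ¬Q)))   (complement / identity)
= ¬(¬P ∧ ¬(¬(Q ∧ (¬T ∨ T)) ∧ (Q ∨ ¬Q)))   (double negation)
= ¬(¬P ∧ ¬¬(Q ∧ (¬T ∨ T)))   (complement / identity)
= P ∨ ¬(Q ∧ (¬T ∨ T))   (De Morgan)
= P ∨ ¬Q   (complement / identity)

P ∨ ¬Q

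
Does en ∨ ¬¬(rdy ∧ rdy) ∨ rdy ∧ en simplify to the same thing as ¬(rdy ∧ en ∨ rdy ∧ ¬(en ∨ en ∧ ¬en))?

E1: en ∨ ¬¬(rdy ∧ rdy) ∨ rdy ∧ en
    = en ∨ rdy ∧ rdy ∨ rdy ∧ en
    = en ∨ rdy ∨ rdy ∧ en
    = en ∨ rdy
E2: ¬(rdy ∧ en ∨ rdy ∧ ¬(en ∨ en ∧ ¬en))
    = ¬(rdy ∧ en ∨ rdy ∧ ¬en)
    = ¬rdy
These differ: at en=0, rdy=1, E1 = 1 but E2 = 0.

No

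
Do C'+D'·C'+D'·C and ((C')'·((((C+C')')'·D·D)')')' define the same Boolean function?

Yes

E1: C'+D'·C'+D'·C
    = C'+D'   [distribution]
E2: ((C')'·((((C+C')')'·D·D)')')'
    = C'+(((C+C')')'·D·D)'   [De Morgan]
    = C'+(((C+C')')'·D)'   [idempotence]
    = C'+((C+C')·D)'   [double negation]
    = C'+D'   [complement / identity]
Both reduce to C'+D', so they are equivalent.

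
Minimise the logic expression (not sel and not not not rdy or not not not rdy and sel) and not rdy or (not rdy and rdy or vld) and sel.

not rdy or vld and sel

(not sel and not not not rdy or not not not rdy and sel) and not rdy or (not rdy and rdy or vld) and sel
= not not not rdy and not rdy or (not rdy and rdy or vld) and sel
= not rdy and not rdy or (not rdy and rdy or vld) and sel
= not rdy or (not rdy and rdy or vld) and sel
= not rdy or vld and sel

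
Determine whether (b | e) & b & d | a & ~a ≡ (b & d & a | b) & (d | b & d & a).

E1: (b | e) & b & d | a & ~a
    = (b | e) & b & d
    = b & d
E2: (b & d & a | b) & (d | b & d & a)
    = b & d | b & d & a
    = b & d
Both reduce to b & d, so they are equivalent.

Yes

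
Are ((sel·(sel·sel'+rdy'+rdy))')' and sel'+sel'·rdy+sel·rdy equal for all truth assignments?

E1: ((sel·(sel·sel'+rdy'+rdy))')'
    = ((sel·(rdy'+rdy))')'   — complement / identity
    = (sel')'   — complement / identity
    = sel   — double negation
E2: sel'+sel'·rdy+sel·rdy
    = sel'+rdy   — distribution
These differ: at rdy=0, sel=0, E1 = 0 but E2 = 1.

No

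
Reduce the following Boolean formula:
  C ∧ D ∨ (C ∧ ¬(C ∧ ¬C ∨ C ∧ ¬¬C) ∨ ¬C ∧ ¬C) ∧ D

C ∧ D ∨ (C ∧ ¬(C ∧ ¬C ∨ C ∧ ¬¬C) ∨ ¬C ∧ ¬C) ∧ D
= C ∧ D ∨ (C ∧ ¬(C ∧ ¬C ∨ C ∧ C) ∨ ¬C ∧ ¬C) ∧ D
= C ∧ D ∨ (C ∧ ¬C ∨ ¬C ∧ ¬C) ∧ D
= C ∧ D ∨ ¬C ∧ D
= D

D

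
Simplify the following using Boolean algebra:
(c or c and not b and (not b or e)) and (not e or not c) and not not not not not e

c and not e

(c or c and not b and (not b or e)) and (not e or not c) and not not not not not e
= (c or c and not b) and (not e or not c) and not not not not not e   [absorption]
= c and (not e or not c) and not not not not not e   [absorption]
= c and (not e or not c) and not not not e   [double negation]
= c and (not e or not c) and not e   [double negation]
= c and not e   [absorption]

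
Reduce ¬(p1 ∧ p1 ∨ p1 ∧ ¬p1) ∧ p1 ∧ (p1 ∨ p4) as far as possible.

¬(p1 ∧ p1 ∨ p1 ∧ ¬p1) ∧ p1 ∧ (p1 ∨ p4)
= ¬(p1 ∧ p1 ∨ p1 ∧ ¬p1) ∧ p1   (absorption)
= ¬p1 ∧ p1   (distribution)
= False   (complement)

False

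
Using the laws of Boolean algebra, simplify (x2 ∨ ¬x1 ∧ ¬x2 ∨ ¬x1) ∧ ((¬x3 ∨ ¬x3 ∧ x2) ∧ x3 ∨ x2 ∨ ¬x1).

(x2 ∨ ¬x1 ∧ ¬x2 ∨ ¬x1) ∧ ((¬x3 ∨ ¬x3 ∧ x2) ∧ x3 ∨ x2 ∨ ¬x1)
= (x2 ∨ ¬x1 ∧ ¬x2 ∨ ¬x1) ∧ (¬x3 ∧ x3 ∨ x2 ∨ ¬x1)   — absorption
= (x2 ∨ ¬x1 ∧ ¬x2 ∨ ¬x1) ∧ (x2 ∨ ¬x1)   — complement / identity
= (x2 ∨ ¬x1) ∧ (x2 ∨ ¬x1)   — absorption
= x2 ∨ ¬x1   — idempotence

x2 ∨ ¬x1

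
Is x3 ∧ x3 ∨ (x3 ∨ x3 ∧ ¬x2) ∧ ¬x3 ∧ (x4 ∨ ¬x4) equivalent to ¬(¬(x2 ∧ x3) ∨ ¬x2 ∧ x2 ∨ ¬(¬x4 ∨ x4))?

No

E1: x3 ∧ x3 ∨ (x3 ∨ x3 ∧ ¬x2) ∧ ¬x3 ∧ (x4 ∨ ¬x4)
    = x3 ∧ x3 ∨ (x3 ∨ x3 ∧ ¬x2) ∧ ¬x3
    = x3 ∧ x3 ∨ x3 ∧ ¬x3
    = x3
E2: ¬(¬(x2 ∧ x3) ∨ ¬x2 ∧ x2 ∨ ¬(¬x4 ∨ x4))
    = ¬(¬(x2 ∧ x3) ∨ ¬(¬x4 ∨ x4))
    = x2 ∧ x3 ∧ (¬x4 ∨ x4)
    = x2 ∧ x3
These differ: at x2=0, x3=1, x4=0, E1 = 1 but E2 = 0.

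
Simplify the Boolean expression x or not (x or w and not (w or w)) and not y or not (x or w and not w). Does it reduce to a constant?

True

x or not (x or w and not (w or w)) and not y or not (x or w and not w)
= x or not (x or w and not w) and not y or not (x or w and not w)   (idempotence)
= x or not (x or w and not w)   (absorption)
= x or not x   (complement / identity)
= True   (complement)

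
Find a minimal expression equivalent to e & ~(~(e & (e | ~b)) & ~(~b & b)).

e & ~(~(e & (e | ~b)) & ~(~b & b))
= e & ~(~e & ~(~b & b))   [absorption]
= e & (e | ~b & b)   [De Morgan]
= e & e   [complement / identity]
= e   [idempotence]

e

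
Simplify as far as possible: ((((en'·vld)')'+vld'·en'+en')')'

en'

((((en'·vld)')'+vld'·en'+en')')'
= ((en'·vld)')'+vld'·en'+en'   [double negation]
= en'·vld+vld'·en'+en'   [double negation]
= en'+en'   [distribution]
= en'   [idempotence]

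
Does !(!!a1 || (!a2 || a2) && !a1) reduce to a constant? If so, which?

!(!!a1 || (!a2 || a2) && !a1)
= !(!!a1 || !a1)   [complement / identity]
= !a1 && a1   [De Morgan]
= false   [complement]

yes, False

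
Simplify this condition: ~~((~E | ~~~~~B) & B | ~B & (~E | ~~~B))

~E | ~B

~~((~E | ~~~~~B) & B | ~B & (~E | ~~~B))
= ~~((~E | ~~~B) & B | ~B & (~E | ~~~B))   (double negation)
= ~~(~E | ~~~B)   (distribution)
= ~~(~E | ~B)   (double negation)
= ~E | ~B   (double negation)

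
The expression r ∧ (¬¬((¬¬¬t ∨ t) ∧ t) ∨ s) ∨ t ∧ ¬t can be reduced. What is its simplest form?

r ∧ (t ∨ s)

r ∧ (¬¬((¬¬¬t ∨ t) ∧ t) ∨ s) ∨ t ∧ ¬t
= r ∧ (¬¬((¬¬¬t ∨ t) ∧ t) ∨ s)
= r ∧ (¬¬((¬t ∨ t) ∧ t) ∨ s)
= r ∧ ((¬t ∨ t) ∧ t ∨ s)
= r ∧ (t ∨ s)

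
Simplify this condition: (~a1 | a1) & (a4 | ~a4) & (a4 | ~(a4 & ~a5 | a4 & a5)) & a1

(~a1 | a1) & (a4 | ~a4) & (a4 | ~(a4 & ~a5 | a4 & a5)) & a1
= (~a1 | a1) & (a4 | ~a4) & (a4 | ~a4) & a1   — distribution
= (~a1 | a1) & (a4 | ~a4) & a1   — idempotence
= (a4 | ~a4) & a1   — complement / identity
= a1   — complement / identity

a1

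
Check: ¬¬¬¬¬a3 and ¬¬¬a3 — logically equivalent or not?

Yes

E1: ¬¬¬¬¬a3
    = ¬¬¬a3   (double negation)
    = ¬a3   (double negation)
E2: ¬¬¬a3
    = ¬a3   (double negation)
Both reduce to ¬a3, so they are equivalent.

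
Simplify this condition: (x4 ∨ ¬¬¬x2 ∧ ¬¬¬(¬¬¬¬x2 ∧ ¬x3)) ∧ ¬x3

(x4 ∨ ¬¬¬x2 ∧ ¬¬¬(¬¬¬¬x2 ∧ ¬x3)) ∧ ¬x3
= (x4 ∨ ¬¬¬x2 ∧ ¬¬(¬¬¬x2 ∨ x3)) ∧ ¬x3
= (x4 ∨ ¬¬¬x2 ∧ (¬¬¬x2 ∨ x3)) ∧ ¬x3
= (x4 ∨ ¬¬¬x2) ∧ ¬x3
= (x4 ∨ ¬x2) ∧ ¬x3

(x4 ∨ ¬x2) ∧ ¬x3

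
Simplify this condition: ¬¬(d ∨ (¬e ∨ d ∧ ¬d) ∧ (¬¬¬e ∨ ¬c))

¬¬(d ∨ (¬e ∨ d ∧ ¬d) ∧ (¬¬¬e ∨ ¬c))
= ¬¬(d ∨ (¬e ∨ d ∧ ¬d) ∧ (¬e ∨ ¬c))
= ¬¬(d ∨ ¬e ∧ (¬e ∨ ¬c))
= d ∨ ¬e ∧ (¬e ∨ ¬c)
= d ∨ ¬e

d ∨ ¬e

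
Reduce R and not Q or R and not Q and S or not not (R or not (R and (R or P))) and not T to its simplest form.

R and not Q or R and not Q and S or not not (R or not (R and (R or P))) and not T
= R and not Q or not not (R or not (R and (R or P))) and not T   — absorption
= R and not Q or not not (R or not R) and not T   — absorption
= R and not Q or (R or not R) and not T   — double negation
= R and not Q or not T   — complement / identity

R and not Q or not T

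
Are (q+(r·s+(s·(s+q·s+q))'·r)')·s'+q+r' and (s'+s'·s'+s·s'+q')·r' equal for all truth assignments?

E1: (q+(r·s+(s·(s+q·s+q))'·r)')·s'+q+r'
    = (q+(r·s+(s·(s+q))'·r)')·s'+q+r'   [absorption]
    = (q+(r·s+s'·r)')·s'+q+r'   [absorption]
    = (q+r')·s'+q+r'   [distribution]
    = q+r'   [absorption]
E2: (s'+s'·s'+s·s'+q')·r'
    = (s'+s'+q')·r'   [distribution]
    = (s'+q')·r'   [idempotence]
These differ: at q=1, r=1, s=1, E1 = 1 but E2 = 0.

No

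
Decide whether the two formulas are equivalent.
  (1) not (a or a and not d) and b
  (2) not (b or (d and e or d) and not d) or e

E1: not (a or a and not d) and b
    = not a and b
E2: not (b or (d and e or d) and not d) or e
    = not (b or d and not d) or e
    = not b or e
These differ: at a=1, b=0, d=1, e=1, E1 = 0 but E2 = 1.

No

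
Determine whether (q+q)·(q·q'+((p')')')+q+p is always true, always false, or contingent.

contingent

(q+q)·(q·q'+((p')')')+q+p
= (q+q)·(q·q'+p')+q+p
= (q+q)·p'+q+p
= q·p'+q+p
= q+p
This depends on p, q, so it is not a constant.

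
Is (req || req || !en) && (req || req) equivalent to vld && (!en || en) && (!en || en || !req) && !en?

No

E1: (req || req || !en) && (req || req)
    = req || req   [absorption]
    = req   [idempotence]
E2: vld && (!en || en) && (!en || en || !req) && !en
    = vld && (!en || en) && !en   [absorption]
    = vld && !en   [complement / identity]
These differ: at en=0, req=1, vld=0, E1 = 1 but E2 = 0.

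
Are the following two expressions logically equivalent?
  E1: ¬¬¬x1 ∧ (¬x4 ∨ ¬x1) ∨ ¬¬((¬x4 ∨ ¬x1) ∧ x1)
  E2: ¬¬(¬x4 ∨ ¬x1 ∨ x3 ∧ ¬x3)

E1: ¬¬¬x1 ∧ (¬x4 ∨ ¬x1) ∨ ¬¬((¬x4 ∨ ¬x1) ∧ x1)
    = ¬¬¬x1 ∧ (¬x4 ∨ ¬x1) ∨ (¬x4 ∨ ¬x1) ∧ x1   [double negation]
    = ¬x1 ∧ (¬x4 ∨ ¬x1) ∨ (¬x4 ∨ ¬x1) ∧ x1   [double negation]
    = ¬x4 ∨ ¬x1   [distribution]
E2: ¬¬(¬x4 ∨ ¬x1 ∨ x3 ∧ ¬x3)
    = ¬¬(¬x4 ∨ ¬x1)   [complement / identity]
    = ¬x4 ∨ ¬x1   [double negation]
Both reduce to ¬x4 ∨ ¬x1, so they are equivalent.

Yes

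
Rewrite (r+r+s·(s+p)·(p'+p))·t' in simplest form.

(r+s)·t'

(r+r+s·(s+p)·(p'+p))·t'
= (r+s·(s+p)·(p'+p))·t'   — idempotence
= (r+s·(s+p))·t'   — complement / identity
= (r+s)·t'   — absorption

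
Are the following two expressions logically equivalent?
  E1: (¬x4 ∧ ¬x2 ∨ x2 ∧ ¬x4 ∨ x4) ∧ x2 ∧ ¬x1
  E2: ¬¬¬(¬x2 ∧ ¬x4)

No

E1: (¬x4 ∧ ¬x2 ∨ x2 ∧ ¬x4 ∨ x4) ∧ x2 ∧ ¬x1
    = (¬x4 ∨ x4) ∧ x2 ∧ ¬x1   — distribution
    = x2 ∧ ¬x1   — complement / identity
E2: ¬¬¬(¬x2 ∧ ¬x4)
    = ¬(¬x2 ∧ ¬x4)   — double negation
    = x2 ∨ x4   — De Morgan
These differ: at x1=1, x2=0, x4=1, E1 = 0 but E2 = 1.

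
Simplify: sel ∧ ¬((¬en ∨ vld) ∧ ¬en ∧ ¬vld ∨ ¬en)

sel ∧ en

sel ∧ ¬((¬en ∨ vld) ∧ ¬en ∧ ¬vld ∨ ¬en)
= sel ∧ ¬(¬en ∧ ¬vld ∨ ¬en)
= sel ∧ ¬¬en
= sel ∧ en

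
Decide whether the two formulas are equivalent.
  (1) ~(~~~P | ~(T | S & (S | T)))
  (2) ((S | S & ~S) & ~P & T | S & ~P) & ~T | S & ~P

No

E1: ~(~~~P | ~(T | S & (S | T)))
    = ~(~P | ~(T | S & (S | T)))   (double negation)
    = ~(~P | ~(T | S))   (absorption)
    = P & (T | S)   (De Morgan)
E2: ((S | S & ~S) & ~P & T | S & ~P) & ~T | S & ~P
    = (S & ~P & T | S & ~P) & ~T | S & ~P   (complement / identity)
    = S & ~P & ~T | S & ~P   (absorption)
    = S & ~P   (absorption)
These differ: at P=1, S=1, T=1, E1 = 1 but E2 = 0.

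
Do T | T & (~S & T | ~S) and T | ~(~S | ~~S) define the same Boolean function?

E1: T | T & (~S & T | ~S)
    = T | T & ~S
    = T
E2: T | ~(~S | ~~S)
    = T | S & ~S
    = T
Both reduce to T, so they are equivalent.

Yes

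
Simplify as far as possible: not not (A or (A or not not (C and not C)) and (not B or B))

A

not not (A or (A or not not (C and not C)) and (not B or B))
= not not (A or (A or C and not C) and (not B or B))   — double negation
= not not (A or A or C and not C)   — complement / identity
= not not (A or A)   — complement / identity
= A or A   — double negation
= A   — idempotence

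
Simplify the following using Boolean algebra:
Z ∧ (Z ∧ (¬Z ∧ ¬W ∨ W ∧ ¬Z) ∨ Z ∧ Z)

Z ∧ (Z ∧ (¬Z ∧ ¬W ∨ W ∧ ¬Z) ∨ Z ∧ Z)
= Z ∧ (Z ∧ ¬Z ∨ Z ∧ Z)   (distribution)
= Z ∧ Z   (distribution)
= Z   (idempotence)

Z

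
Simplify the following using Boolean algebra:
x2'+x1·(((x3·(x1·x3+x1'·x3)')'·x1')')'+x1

x2'+x1

x2'+x1·(((x3·(x1·x3+x1'·x3)')'·x1')')'+x1
= x2'+x1·(((x3·x3')'·x1')')'+x1   (distribution)
= x2'+x1·(x3·x3'+x1)'+x1   (De Morgan)
= x2'+x1·x1'+x1   (complement / identity)
= x2'+x1   (complement / identity)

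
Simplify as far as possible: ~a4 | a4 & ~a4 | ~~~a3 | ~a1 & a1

~a4 | ~a3

~a4 | a4 & ~a4 | ~~~a3 | ~a1 & a1
= ~a4 | ~~~a3 | ~a1 & a1   (complement / identity)
= ~a4 | ~a3 | ~a1 & a1   (double negation)
= ~a4 | ~a3   (complement / identity)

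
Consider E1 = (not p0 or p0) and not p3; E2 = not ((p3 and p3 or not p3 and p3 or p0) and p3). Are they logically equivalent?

Yes

E1: (not p0 or p0) and not p3
    = not p3
E2: not ((p3 and p3 or not p3 and p3 or p0) and p3)
    = not ((p3 or p0) and p3)
    = not p3
Both reduce to not p3, so they are equivalent.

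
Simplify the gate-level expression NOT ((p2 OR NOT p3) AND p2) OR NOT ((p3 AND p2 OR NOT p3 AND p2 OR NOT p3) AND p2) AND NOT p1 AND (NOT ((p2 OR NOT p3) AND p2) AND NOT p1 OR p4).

NOT ((p2 OR NOT p3) AND p2) OR NOT ((p3 AND p2 OR NOT p3 AND p2 OR NOT p3) AND p2) AND NOT p1 AND (NOT ((p2 OR NOT p3) AND p2) AND NOT p1 OR p4)
= NOT ((p2 OR NOT p3) AND p2) OR NOT ((p2 OR NOT p3) AND p2) AND NOT p1 AND (NOT ((p2 OR NOT p3) AND p2) AND NOT p1 OR p4)   — distribution
= NOT ((p2 OR NOT p3) AND p2) OR NOT ((p2 OR NOT p3) AND p2) AND NOT p1   — absorption
= NOT ((p2 OR NOT p3) AND p2)   — absorption
= NOT p2   — absorption

NOT p2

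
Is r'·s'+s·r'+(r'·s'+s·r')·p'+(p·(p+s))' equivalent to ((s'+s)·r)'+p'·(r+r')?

E1: r'·s'+s·r'+(r'·s'+s·r')·p'+(p·(p+s))'
    = r'·s'+s·r'+(r'·s'+s·r')·p'+p'   [absorption]
    = r'·s'+s·r'+p'   [absorption]
    = r'+p'   [distribution]
E2: ((s'+s)·r)'+p'·(r+r')
    = r'+p'·(r+r')   [complement / identity]
    = r'+p'   [complement / identity]
Both reduce to r'+p', so they are equivalent.

Yes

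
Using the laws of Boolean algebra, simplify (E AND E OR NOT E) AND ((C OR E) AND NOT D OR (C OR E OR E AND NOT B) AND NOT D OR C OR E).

C OR E

(E AND E OR NOT E) AND ((C OR E) AND NOT D OR (C OR E OR E AND NOT B) AND NOT D OR C OR E)
= (E AND E OR NOT E) AND ((C OR E) AND NOT D OR (C OR E) AND NOT D OR C OR E)   [absorption]
= (E OR NOT E) AND ((C OR E) AND NOT D OR (C OR E) AND NOT D OR C OR E)   [idempotence]
= (E OR NOT E) AND ((C OR E) AND NOT D OR C OR E)   [absorption]
= (C OR E) AND NOT D OR C OR E   [complement / identity]
= C OR E   [absorption]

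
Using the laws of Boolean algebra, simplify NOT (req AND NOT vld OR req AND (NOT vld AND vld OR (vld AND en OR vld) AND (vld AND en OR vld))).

NOT req

NOT (req AND NOT vld OR req AND (NOT vld AND vld OR (vld AND en OR vld) AND (vld AND en OR vld)))
= NOT (req AND NOT vld OR req AND (NOT vld AND vld OR vld AND en OR vld))   — idempotence
= NOT (req AND NOT vld OR req AND (NOT vld AND vld OR vld))   — absorption
= NOT (req AND NOT vld OR req AND vld)   — complement / identity
= NOT req   — distribution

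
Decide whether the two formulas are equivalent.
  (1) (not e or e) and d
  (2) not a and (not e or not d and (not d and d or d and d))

E1: (not e or e) and d
    = d
E2: not a and (not e or not d and (not d and d or d and d))
    = not a and (not e or not d and d)
    = not a and not e
These differ: at a=0, d=0, e=0, E1 = 0 but E2 = 1.

No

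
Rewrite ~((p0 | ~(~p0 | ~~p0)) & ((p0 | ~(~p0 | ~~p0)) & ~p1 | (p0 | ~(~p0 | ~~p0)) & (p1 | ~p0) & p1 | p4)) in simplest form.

~((p0 | ~(~p0 | ~~p0)) & ((p0 | ~(~p0 | ~~p0)) & ~p1 | (p0 | ~(~p0 | ~~p0)) & (p1 | ~p0) & p1 | p4))
= ~((p0 | ~(~p0 | ~~p0)) & ((p0 | ~(~p0 | ~~p0)) & ~p1 | (p0 | ~(~p0 | ~~p0)) & p1 | p4))   (absorption)
= ~((p0 | ~(~p0 | ~~p0)) & (p0 | ~(~p0 | ~~p0) | p4))   (distribution)
= ~(p0 | ~(~p0 | ~~p0))   (absorption)
= ~(p0 | p0 & ~p0)   (De Morgan)
= ~p0   (complement / identity)

~p0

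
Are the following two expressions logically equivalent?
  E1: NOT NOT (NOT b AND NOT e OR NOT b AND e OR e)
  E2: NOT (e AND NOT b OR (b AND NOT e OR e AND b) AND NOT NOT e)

No

E1: NOT NOT (NOT b AND NOT e OR NOT b AND e OR e)
    = NOT b AND NOT e OR NOT b AND e OR e   — double negation
    = NOT b OR e   — distribution
E2: NOT (e AND NOT b OR (b AND NOT e OR e AND b) AND NOT NOT e)
    = NOT (e AND NOT b OR b AND NOT NOT e)   — distribution
    = NOT (e AND NOT b OR b AND e)   — double negation
    = NOT e   — distribution
These differ: at b=1, e=1, E1 = 1 but E2 = 0.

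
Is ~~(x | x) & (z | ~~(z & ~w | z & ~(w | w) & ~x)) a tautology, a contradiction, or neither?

neither

~~(x | x) & (z | ~~(z & ~w | z & ~(w | w) & ~x))
= (x | x) & (z | ~~(z & ~w | z & ~(w | w) & ~x))   — double negation
= x & (z | ~~(z & ~w | z & ~(w | w) & ~x))   — idempotence
= x & (z | ~~(z & ~w | z & ~w & ~x))   — idempotence
= x & (z | z & ~w | z & ~w & ~x)   — double negation
= x & (z | z & ~w)   — absorption
= x & z   — absorption
This depends on x, z, so it is not a constant.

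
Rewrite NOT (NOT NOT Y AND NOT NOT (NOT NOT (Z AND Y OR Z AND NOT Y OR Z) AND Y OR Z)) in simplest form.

NOT (NOT NOT Y AND NOT NOT (NOT NOT (Z AND Y OR Z AND NOT Y OR Z) AND Y OR Z))
= NOT Y OR NOT (NOT NOT (Z AND Y OR Z AND NOT Y OR Z) AND Y OR Z)   [De Morgan]
= NOT Y OR NOT (NOT NOT (Z OR Z) AND Y OR Z)   [distribution]
= NOT Y OR NOT ((Z OR Z) AND Y OR Z)   [double negation]
= NOT Y OR NOT (Z AND Y OR Z)   [idempotence]
= NOT Y OR NOT Z   [absorption]

NOT Y OR NOT Z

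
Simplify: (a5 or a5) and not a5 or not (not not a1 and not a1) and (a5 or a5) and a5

a5

(a5 or a5) and not a5 or not (not not a1 and not a1) and (a5 or a5) and a5
= (a5 or a5) and not a5 or (not a1 or a1) and (a5 or a5) and a5   — De Morgan
= (a5 or a5) and not a5 or (a5 or a5) and a5   — complement / identity
= a5 or a5   — distribution
= a5   — idempotence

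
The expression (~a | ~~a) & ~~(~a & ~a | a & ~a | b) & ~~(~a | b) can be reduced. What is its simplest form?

~a | b

(~a | ~~a) & ~~(~a & ~a | a & ~a | b) & ~~(~a | b)
= (~a | ~~a) & ~~(~a | b) & ~~(~a | b)   — distribution
= (~a | a) & ~~(~a | b) & ~~(~a | b)   — double negation
= ~~(~a | b) & ~~(~a | b)   — complement / identity
= ~~(~a | b)   — idempotence
= ~a | b   — double negation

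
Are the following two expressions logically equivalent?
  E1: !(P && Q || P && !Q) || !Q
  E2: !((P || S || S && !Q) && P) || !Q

Yes

E1: !(P && Q || P && !Q) || !Q
    = !P || !Q   [distribution]
E2: !((P || S || S && !Q) && P) || !Q
    = !((P || S) && P) || !Q   [absorption]
    = !P || !Q   [absorption]
Both reduce to !P || !Q, so they are equivalent.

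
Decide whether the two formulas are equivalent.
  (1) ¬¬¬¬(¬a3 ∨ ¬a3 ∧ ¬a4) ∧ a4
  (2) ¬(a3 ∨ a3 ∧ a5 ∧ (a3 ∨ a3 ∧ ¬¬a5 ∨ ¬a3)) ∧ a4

E1: ¬¬¬¬(¬a3 ∨ ¬a3 ∧ ¬a4) ∧ a4
    = ¬¬¬¬¬a3 ∧ a4   (absorption)
    = ¬¬¬a3 ∧ a4   (double negation)
    = ¬a3 ∧ a4   (double negation)
E2: ¬(a3 ∨ a3 ∧ a5 ∧ (a3 ∨ a3 ∧ ¬¬a5 ∨ ¬a3)) ∧ a4
    = ¬(a3 ∨ a3 ∧ a5 ∧ (a3 ∨ a3 ∧ a5 ∨ ¬a3)) ∧ a4   (double negation)
    = ¬(a3 ∨ a3 ∧ a5 ∧ (a3 ∨ ¬a3)) ∧ a4   (absorption)
    = ¬(a3 ∨ a3 ∧ a5) ∧ a4   (complement / identity)
    = ¬a3 ∧ a4   (absorption)
Both reduce to ¬a3 ∧ a4, so they are equivalent.

Yes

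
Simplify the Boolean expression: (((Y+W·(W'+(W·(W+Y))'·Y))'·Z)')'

(((Y+W·(W'+(W·(W+Y))'·Y))'·Z)')'
= (((Y+W·(W'+W'·Y))'·Z)')'
= (Y+W·(W'+W'·Y))'·Z
= (Y+W·W')'·Z
= Y'·Z

Y'·Z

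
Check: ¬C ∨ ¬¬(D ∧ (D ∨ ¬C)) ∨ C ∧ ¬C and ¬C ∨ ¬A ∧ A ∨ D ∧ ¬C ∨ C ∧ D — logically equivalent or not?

Yes

E1: ¬C ∨ ¬¬(D ∧ (D ∨ ¬C)) ∨ C ∧ ¬C
    = ¬C ∨ ¬¬D ∨ C ∧ ¬C   (absorption)
    = ¬C ∨ ¬¬D   (complement / identity)
    = ¬C ∨ D   (double negation)
E2: ¬C ∨ ¬A ∧ A ∨ D ∧ ¬C ∨ C ∧ D
    = ¬C ∨ D ∧ ¬C ∨ C ∧ D   (complement / identity)
    = ¬C ∨ D   (distribution)
Both reduce to ¬C ∨ D, so they are equivalent.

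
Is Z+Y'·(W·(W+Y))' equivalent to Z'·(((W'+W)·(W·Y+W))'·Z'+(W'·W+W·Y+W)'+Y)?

E1: Z+Y'·(W·(W+Y))'
    = Z+Y'·W'
E2: Z'·(((W'+W)·(W·Y+W))'·Z'+(W'·W+W·Y+W)'+Y)
    = Z'·(((W'+W)·(W·Y+W))'·Z'+(W·Y+W)'+Y)
    = Z'·((W·Y+W)'·Z'+(W·Y+W)'+Y)
    = Z'·((W·Y+W)'+Y)
    = Z'·(W'+Y)
These differ: at W=0, Y=1, Z=1, E1 = 1 but E2 = 0.

No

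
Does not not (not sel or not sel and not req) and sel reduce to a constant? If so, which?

not not (not sel or not sel and not req) and sel
= not not not sel and sel   (absorption)
= not sel and sel   (double negation)
= False   (complement)

yes, False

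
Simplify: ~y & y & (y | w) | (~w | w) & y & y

~y & y & (y | w) | (~w | w) & y & y
= ~y & y & (y | w) | y & y   (complement / identity)
= ~y & y | y & y   (absorption)
= y   (distribution)

y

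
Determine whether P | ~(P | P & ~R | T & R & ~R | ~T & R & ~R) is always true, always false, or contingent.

P | ~(P | P & ~R | T & R & ~R | ~T & R & ~R)
= P | ~(P | T & R & ~R | ~T & R & ~R)   — absorption
= P | ~(P | R & ~R)   — distribution
= P | ~P   — complement / identity
= 1   — complement

always true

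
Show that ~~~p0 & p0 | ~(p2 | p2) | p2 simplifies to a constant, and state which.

1

~~~p0 & p0 | ~(p2 | p2) | p2
= ~p0 & p0 | ~(p2 | p2) | p2
= ~p0 & p0 | ~p2 | p2
= ~p2 | p2
= 1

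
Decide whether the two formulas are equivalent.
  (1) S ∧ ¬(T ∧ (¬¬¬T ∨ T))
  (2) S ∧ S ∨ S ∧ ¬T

E1: S ∧ ¬(T ∧ (¬¬¬T ∨ T))
    = S ∧ ¬(T ∧ (¬T ∨ T))   (double negation)
    = S ∧ ¬T   (complement / identity)
E2: S ∧ S ∨ S ∧ ¬T
    = (S ∨ ¬T) ∧ S   (distribution)
    = S   (absorption)
These differ: at S=1, T=1, E1 = 0 but E2 = 1.

No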